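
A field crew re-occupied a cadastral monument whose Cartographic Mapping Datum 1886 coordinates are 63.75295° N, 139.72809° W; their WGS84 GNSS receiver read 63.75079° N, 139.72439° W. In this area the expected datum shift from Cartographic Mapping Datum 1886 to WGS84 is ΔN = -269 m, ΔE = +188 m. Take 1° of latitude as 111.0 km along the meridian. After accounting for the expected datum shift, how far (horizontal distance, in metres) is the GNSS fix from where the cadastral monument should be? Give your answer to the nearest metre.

Observed coordinate differences: Δφ = -0.00216°, Δλ = +0.00370°.
Converting to metres (1° lat = 111000 m, cos φ = 0.442243): observed ΔN = -239.8 m, observed ΔE = 181.6 m.
Subtracting the expected shift leaves a residual of -239.8 − (-269) = 29.2 m north and 181.6 − (188) = -6.4 m east.
Residual distance = √(29.2² + (-6.4)²) = 29.9 m.

30 m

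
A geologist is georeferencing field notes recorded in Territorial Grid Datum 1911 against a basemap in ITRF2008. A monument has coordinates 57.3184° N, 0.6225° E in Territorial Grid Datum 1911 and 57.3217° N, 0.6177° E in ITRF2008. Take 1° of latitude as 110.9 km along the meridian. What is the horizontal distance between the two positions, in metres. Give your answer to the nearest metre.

465 m

Δφ = 57.3217° − 57.3184° = +0.0033°; Δλ = 0.6177° − 0.6225° = -0.0048°.
ΔN = Δφ × 110900 = 366.0 m; ΔE = Δλ × 110900 × cos(57.3184°) = -0.0048 × 110900 × 0.539970 = -287.4 m.
Distance = √(ΔE² + ΔN²) = √((-287.4)² + 366.0²) = 465.4 m.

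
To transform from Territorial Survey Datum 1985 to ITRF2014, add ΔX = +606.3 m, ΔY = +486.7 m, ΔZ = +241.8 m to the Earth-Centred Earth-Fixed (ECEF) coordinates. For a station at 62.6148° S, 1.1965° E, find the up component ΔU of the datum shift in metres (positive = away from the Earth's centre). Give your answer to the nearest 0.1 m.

The local up (radial) axis is (cos φ cos λ, cos φ sin λ, sin φ), giving ΔU = 278.819 + 4.675 − 214.702 = 68.79 m.

ΔU = 68.8 m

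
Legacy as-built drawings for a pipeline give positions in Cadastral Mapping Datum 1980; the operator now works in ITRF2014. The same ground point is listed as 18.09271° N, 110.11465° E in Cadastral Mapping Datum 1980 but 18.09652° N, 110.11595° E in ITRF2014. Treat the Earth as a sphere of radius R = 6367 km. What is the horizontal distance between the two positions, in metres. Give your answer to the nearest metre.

Δφ = 18.09652° − 18.09271° = +0.00381°; Δλ = 110.11595° − 110.11465° = +0.00130°.
1° along a meridian = πR/180 = 111125 m.
ΔN = Δφ × 111125 = 423.4 m; ΔE = Δλ × 111125 × cos(18.09271°) = +0.00130 × 111125 × 0.950555 = 137.3 m.
Distance = √(ΔE² + ΔN²) = √(137.3² + 423.4²) = 445.1 m.

445 m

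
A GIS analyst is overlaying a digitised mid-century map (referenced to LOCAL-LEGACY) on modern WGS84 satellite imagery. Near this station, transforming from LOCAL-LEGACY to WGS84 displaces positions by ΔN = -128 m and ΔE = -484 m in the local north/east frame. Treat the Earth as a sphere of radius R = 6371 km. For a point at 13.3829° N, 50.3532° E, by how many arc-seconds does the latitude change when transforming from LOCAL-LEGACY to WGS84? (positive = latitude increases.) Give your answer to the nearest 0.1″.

On a sphere of radius R, 1 rad of latitude = R, so Δφ = ΔN / R = -128.0 / 6371000 = -2.0091e-05 rad = -4.144″.

Δφ = -4.1″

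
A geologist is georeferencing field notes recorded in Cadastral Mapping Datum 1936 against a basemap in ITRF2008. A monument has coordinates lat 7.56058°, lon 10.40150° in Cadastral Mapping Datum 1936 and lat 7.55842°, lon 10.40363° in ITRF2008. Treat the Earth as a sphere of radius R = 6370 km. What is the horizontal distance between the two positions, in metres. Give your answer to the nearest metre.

Δφ = 7.55842° − 7.56058° = -0.00216°; Δλ = 10.40363° − 10.40150° = +0.00213°.
1° along a meridian = πR/180 = 111177 m.
ΔN = Δφ × 111177 = -240.1 m; ΔE = Δλ × 111177 × cos(7.56058°) = +0.00213 × 111177 × 0.991306 = 234.7 m.
Distance = √(ΔE² + ΔN²) = √(234.7² + (-240.1)²) = 335.8 m.

336 m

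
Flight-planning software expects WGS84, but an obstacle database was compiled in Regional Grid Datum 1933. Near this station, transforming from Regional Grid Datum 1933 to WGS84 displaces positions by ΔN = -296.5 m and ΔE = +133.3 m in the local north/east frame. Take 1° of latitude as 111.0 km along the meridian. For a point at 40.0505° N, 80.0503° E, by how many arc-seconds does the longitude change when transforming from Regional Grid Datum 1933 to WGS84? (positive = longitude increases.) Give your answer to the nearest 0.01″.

Δλ = 5.65″

At latitude 40.0505°, cos φ = 0.765478.
1° of longitude at this latitude = 111.0 × cos φ = 84.97 km, so Δλ = 133.3 / 84968.0 = 0.0015688° = 5.648″.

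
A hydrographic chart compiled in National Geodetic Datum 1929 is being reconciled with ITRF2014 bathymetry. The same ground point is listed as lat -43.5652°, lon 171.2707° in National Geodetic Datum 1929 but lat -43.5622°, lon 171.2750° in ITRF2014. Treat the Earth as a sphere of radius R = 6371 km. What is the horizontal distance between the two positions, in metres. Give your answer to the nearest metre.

Δφ = -43.5622° − -43.5652° = +0.0030°; Δλ = 171.2750° − 171.2707° = +0.0043°.
1° along a meridian = πR/180 = 111195 m.
ΔN = Δφ × 111195 = 333.6 m; ΔE = Δλ × 111195 × cos(-43.5652°) = +0.0043 × 111195 × 0.724591 = 346.5 m.
Distance = √(ΔE² + ΔN²) = √(346.5² + 333.6²) = 480.9 m.

481 m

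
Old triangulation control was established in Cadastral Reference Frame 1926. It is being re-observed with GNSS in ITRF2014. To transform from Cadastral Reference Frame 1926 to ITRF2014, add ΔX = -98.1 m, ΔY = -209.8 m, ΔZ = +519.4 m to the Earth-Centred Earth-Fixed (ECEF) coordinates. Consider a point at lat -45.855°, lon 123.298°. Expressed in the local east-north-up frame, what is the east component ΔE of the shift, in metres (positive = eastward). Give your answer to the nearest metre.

ΔE = 197 m

At φ = -45.855°, λ = 123.298°: sin φ = -0.717580, cos φ = 0.696477, sin λ = 0.835827, cos λ = -0.548994.
ΔE = −sin λ·ΔX + cos λ·ΔY = −(0.835827)·(-98.1) + (-0.548994)·(-209.8) = 197.17 m.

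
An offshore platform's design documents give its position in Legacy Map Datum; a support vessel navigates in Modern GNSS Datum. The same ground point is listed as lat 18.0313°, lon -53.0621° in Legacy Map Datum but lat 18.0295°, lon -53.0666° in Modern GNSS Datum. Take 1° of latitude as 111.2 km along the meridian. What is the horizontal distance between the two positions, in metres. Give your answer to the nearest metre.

516 m

Δφ = 18.0295° − 18.0313° = -0.0018°; Δλ = -53.0666° − -53.0621° = -0.0045°.
ΔN = Δφ × 111200 = -200.2 m; ΔE = Δλ × 111200 × cos(18.0313°) = -0.0045 × 111200 × 0.950888 = -475.8 m.
Distance = √(ΔE² + ΔN²) = √((-475.8)² + (-200.2)²) = 516.2 m.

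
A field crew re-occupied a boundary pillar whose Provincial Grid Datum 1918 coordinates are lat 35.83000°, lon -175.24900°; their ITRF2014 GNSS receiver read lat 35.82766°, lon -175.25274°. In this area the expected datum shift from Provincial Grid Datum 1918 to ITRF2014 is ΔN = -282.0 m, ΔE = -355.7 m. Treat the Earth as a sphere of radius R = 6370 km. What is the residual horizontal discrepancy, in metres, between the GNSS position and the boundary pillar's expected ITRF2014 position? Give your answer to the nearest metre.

29 m

Observed coordinate differences: Δφ = -0.00234°, Δλ = -0.00374°.
Converting to metres (1° lat = 111177 m, cos φ = 0.810757): observed ΔN = -260.2 m, observed ΔE = -337.1 m.
Subtracting the expected shift leaves a residual of -260.2 − (-282.0) = 21.8 m north and -337.1 − (-355.7) = 18.6 m east.
Residual distance = √(21.8² + 18.6²) = 28.7 m.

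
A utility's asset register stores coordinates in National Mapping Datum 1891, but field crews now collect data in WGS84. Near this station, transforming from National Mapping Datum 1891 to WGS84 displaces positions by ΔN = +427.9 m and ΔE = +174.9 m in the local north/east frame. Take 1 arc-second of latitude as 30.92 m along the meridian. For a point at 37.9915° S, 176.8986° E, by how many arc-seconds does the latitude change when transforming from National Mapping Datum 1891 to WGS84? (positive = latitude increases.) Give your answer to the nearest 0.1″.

1″ of latitude = 30.92 m, so Δφ = 427.9 / 30.92 = 13.839″.

Δφ = 13.8″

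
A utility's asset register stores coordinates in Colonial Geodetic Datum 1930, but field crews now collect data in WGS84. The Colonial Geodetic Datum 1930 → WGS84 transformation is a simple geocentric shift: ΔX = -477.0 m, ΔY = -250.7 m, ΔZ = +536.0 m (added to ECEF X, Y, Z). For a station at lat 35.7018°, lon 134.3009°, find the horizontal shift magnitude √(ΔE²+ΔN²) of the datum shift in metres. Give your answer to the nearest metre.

621 m

At φ = 35.7018°, λ = 134.3009°: sin φ = 0.583567, cos φ = 0.812065, sin λ = 0.715682, cos λ = -0.698427.
ΔE = −sin λ·ΔX + cos λ·ΔY = −(0.715682)·(-477.0) + (-0.698427)·(-250.7) = 516.48 m.
ΔN = −sin φ cos λ·ΔX − sin φ sin λ·ΔY + cos φ·ΔZ = −(0.583567)(-0.698427)(-477.0) − (0.583567)(0.715682)(-250.7) + (0.812065)(536.0) = 345.56 m.
Horizontal magnitude = √(ΔE² + ΔN²) = √(516.48² + 345.56²) = 621.41 m.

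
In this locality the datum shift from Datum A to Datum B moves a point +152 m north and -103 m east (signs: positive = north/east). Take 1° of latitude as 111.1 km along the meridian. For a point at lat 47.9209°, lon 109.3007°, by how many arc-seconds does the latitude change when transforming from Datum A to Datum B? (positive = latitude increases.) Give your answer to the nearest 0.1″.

1° of latitude = 111.1 km, so Δφ = 152.0 / 111100 = 0.0013681° = 4.925″.

Δφ = 4.9″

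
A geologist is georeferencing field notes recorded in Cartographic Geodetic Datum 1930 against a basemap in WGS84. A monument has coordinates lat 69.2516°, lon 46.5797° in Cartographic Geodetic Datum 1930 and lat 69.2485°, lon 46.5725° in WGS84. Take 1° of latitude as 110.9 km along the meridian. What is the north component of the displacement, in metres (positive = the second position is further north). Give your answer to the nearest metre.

Δφ = 69.2485° − 69.2516° = -0.0031°; Δλ = 46.5725° − 46.5797° = -0.0072°.
ΔN = Δφ × 110900 = -343.8 m; ΔE = Δλ × 110900 × cos(69.2516°) = -0.0072 × 110900 × 0.354265 = -282.9 m.

ΔN = -344 m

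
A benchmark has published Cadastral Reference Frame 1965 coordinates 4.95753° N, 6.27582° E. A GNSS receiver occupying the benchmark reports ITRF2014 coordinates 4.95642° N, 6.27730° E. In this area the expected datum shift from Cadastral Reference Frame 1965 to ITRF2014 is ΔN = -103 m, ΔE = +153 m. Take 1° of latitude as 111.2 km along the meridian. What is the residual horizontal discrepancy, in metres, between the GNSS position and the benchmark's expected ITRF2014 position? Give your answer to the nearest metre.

23 m

Observed coordinate differences: Δφ = -0.00111°, Δλ = +0.00148°.
Converting to metres (1° lat = 111200 m, cos φ = 0.996259): observed ΔN = -123.4 m, observed ΔE = 164.0 m.
Subtracting the expected shift leaves a residual of -123.4 − (-103) = -20.4 m north and 164.0 − (153) = 11.0 m east.
Residual distance = √((-20.4)² + 11.0²) = 23.2 m.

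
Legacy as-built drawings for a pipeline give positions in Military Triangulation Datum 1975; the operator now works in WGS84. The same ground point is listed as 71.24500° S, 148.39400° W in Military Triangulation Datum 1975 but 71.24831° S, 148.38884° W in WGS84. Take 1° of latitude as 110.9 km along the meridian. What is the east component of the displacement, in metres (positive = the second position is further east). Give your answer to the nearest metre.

ΔE = 184 m

Δφ = -71.24831° − -71.24500° = -0.00331°; Δλ = -148.38884° − -148.39400° = +0.00516°.
ΔN = Δφ × 110900 = -367.1 m; ΔE = Δλ × 110900 × cos(-71.24500°) = +0.00516 × 110900 × 0.321522 = 184.0 m.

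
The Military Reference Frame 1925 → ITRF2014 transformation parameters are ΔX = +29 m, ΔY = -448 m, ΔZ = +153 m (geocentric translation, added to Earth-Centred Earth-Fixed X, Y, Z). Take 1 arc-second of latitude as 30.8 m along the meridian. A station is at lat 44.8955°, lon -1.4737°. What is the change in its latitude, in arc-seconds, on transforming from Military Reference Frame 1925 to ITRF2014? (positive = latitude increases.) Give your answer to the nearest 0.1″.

sin φ = 0.705816, cos φ = 0.708395, sin λ = -0.025718, cos λ = 0.999669.
North component: ΔN = −sin φ cos λ·ΔX − sin φ sin λ·ΔY + cos φ·ΔZ = −(0.705816)(0.999669)(29) − (0.705816)(-0.025718)(-448) + (0.708395)(153) = 79.79 m.
1° of latitude spans 3600 × 30.80 = 110880 m, so Δφ = 79.79 / 110880 × 3600 = 2.591″.

Δφ = 2.6″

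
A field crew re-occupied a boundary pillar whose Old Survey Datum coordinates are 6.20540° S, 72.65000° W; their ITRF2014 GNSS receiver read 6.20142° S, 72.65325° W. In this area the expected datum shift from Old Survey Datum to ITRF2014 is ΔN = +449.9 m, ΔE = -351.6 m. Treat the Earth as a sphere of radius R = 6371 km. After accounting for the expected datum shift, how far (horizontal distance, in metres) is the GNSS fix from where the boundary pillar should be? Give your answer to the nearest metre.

11 m

Observed coordinate differences: Δφ = +0.00398°, Δλ = -0.00325°.
Converting to metres (1° lat = 111195 m, cos φ = 0.994141): observed ΔN = 442.6 m, observed ΔE = -359.3 m.
Subtracting the expected shift leaves a residual of 442.6 − (449.9) = -7.3 m north and -359.3 − (-351.6) = -7.7 m east.
Residual distance = √((-7.3)² + (-7.7)²) = 10.6 m.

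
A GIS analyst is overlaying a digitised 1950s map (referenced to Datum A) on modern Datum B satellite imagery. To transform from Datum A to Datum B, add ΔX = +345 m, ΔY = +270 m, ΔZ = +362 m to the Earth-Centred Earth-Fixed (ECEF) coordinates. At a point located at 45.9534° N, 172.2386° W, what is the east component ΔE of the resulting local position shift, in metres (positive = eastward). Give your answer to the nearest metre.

At φ = 45.9534°, λ = -172.2386°: sin φ = 0.718775, cos φ = 0.695243, sin λ = -0.135048, cos λ = -0.990839.
ΔE = −sin λ·ΔX + cos λ·ΔY = −(-0.135048)·(345) + (-0.990839)·(270) = -220.93 m.

ΔE = -221 m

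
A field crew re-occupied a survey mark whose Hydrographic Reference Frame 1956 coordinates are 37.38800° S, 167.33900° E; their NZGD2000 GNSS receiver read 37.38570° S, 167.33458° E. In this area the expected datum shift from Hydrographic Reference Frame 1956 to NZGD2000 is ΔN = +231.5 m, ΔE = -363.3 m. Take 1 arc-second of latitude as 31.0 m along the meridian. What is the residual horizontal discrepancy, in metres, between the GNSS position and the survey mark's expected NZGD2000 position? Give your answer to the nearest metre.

38 m

Observed coordinate differences: Δφ = +0.00230°, Δλ = -0.00442°.
Converting to metres (1° lat = 111600 m, cos φ = 0.794542): observed ΔN = 256.7 m, observed ΔE = -391.9 m.
Subtracting the expected shift leaves a residual of 256.7 − (231.5) = 25.2 m north and -391.9 − (-363.3) = -28.6 m east.
Residual distance = √(25.2² + (-28.6)²) = 38.1 m.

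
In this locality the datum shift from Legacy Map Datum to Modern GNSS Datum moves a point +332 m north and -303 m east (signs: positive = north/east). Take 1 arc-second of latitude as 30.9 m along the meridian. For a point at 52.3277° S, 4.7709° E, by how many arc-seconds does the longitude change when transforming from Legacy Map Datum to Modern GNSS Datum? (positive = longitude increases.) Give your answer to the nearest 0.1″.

At latitude -52.3277°, cos φ = 0.611144.
1″ of longitude at this latitude = 30.90 × cos φ = 18.8844 m, so Δλ = -303.0 / 18.8844 = -16.045″.

Δλ = -16.0″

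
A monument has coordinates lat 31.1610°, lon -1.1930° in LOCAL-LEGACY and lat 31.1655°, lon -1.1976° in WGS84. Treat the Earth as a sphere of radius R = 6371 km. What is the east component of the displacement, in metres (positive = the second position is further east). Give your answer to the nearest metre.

Δφ = 31.1655° − 31.1610° = +0.0045°; Δλ = -1.1976° − -1.1930° = -0.0046°.
1° along a meridian = πR/180 = 111195 m.
ΔN = Δφ × 111195 = 500.4 m; ΔE = Δλ × 111195 × cos(31.1610°) = -0.0046 × 111195 × 0.855717 = -437.7 m.

ΔE = -438 m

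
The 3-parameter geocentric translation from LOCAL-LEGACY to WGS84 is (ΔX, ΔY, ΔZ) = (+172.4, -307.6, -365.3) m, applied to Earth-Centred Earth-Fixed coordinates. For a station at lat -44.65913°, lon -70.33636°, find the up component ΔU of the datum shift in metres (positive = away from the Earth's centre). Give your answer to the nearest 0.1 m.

The local up (radial) axis is (cos φ cos λ, cos φ sin λ, sin φ), giving ΔU = 41.264 + 206.037 + 256.765 = 504.07 m.

ΔU = 504.1 m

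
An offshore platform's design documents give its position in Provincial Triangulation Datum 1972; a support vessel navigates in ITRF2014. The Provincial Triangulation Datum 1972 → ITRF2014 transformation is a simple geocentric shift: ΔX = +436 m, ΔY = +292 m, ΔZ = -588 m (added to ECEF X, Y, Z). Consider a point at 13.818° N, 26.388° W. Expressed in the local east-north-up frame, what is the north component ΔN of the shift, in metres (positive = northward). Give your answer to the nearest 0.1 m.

ΔN = -633.3 m

At φ = 13.818°, λ = -26.388°: sin φ = 0.238839, cos φ = 0.971059, sin λ = -0.444448, cos λ = 0.895805.
ΔN = −sin φ cos λ·ΔX − sin φ sin λ·ΔY + cos φ·ΔZ = −(0.238839)(0.895805)(436) − (0.238839)(-0.444448)(292) + (0.971059)(-588) = -633.27 m.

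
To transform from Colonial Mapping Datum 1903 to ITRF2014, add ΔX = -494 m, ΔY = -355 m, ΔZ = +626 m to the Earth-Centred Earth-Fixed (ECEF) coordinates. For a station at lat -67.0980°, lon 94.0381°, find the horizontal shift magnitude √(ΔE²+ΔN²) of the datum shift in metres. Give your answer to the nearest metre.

520 m

The local east axis at (φ, λ) is (−sin λ, cos λ, 0), so ΔE = −sin(94.0381°)·(-494) + cos(94.0381°)·(-355) = 517.77 m.
The local north axis is (−sin φ cos λ, −sin φ sin λ, cos φ), giving ΔN = 32.045 − 326.204 + 243.612 = -50.55 m.
Horizontal magnitude = √(ΔE² + ΔN²) = √(517.77² + (-50.55)²) = 520.23 m.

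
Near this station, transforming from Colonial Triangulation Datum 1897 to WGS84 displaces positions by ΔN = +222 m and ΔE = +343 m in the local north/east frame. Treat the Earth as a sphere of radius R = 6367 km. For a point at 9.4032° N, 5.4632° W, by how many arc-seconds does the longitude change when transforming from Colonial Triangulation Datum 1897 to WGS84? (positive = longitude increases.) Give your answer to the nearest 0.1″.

At latitude 9.4032°, cos φ = 0.986563.
One radian of longitude at latitude φ spans R cos φ, so Δλ = ΔE / (R cos φ) = 343.0 / (6367000 × 0.986563) = 5.4605e-05 rad = 11.263″.

Δλ = 11.3″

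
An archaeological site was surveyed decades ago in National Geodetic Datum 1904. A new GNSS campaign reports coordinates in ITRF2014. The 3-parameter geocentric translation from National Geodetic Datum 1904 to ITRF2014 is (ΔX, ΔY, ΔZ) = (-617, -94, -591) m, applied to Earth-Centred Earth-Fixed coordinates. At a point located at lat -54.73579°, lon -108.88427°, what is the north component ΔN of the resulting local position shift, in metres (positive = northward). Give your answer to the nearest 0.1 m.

ΔN = -105.5 m

The local north axis is (−sin φ cos λ, −sin φ sin λ, cos φ), giving ΔN = 163.052 + 72.620 − 341.212 = -105.54 m.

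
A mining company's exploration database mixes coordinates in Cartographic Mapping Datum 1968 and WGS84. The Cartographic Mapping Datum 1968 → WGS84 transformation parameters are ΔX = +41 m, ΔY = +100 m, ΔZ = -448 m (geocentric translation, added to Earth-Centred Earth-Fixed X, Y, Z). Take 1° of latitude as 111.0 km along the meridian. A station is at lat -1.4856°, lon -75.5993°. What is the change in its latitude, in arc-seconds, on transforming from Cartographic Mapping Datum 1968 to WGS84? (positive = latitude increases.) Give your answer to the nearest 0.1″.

Δφ = -14.6″

sin φ = -0.025926, cos φ = 0.999664, sin λ = -0.968580, cos λ = 0.248702.
North component: ΔN = −sin φ cos λ·ΔX − sin φ sin λ·ΔY + cos φ·ΔZ = −(-0.025926)(0.248702)(41) − (-0.025926)(-0.968580)(100) + (0.999664)(-448) = -450.10 m.
1° of latitude spans 111000 m, so Δφ = -450.10 / 111000 × 3600 = -14.598″.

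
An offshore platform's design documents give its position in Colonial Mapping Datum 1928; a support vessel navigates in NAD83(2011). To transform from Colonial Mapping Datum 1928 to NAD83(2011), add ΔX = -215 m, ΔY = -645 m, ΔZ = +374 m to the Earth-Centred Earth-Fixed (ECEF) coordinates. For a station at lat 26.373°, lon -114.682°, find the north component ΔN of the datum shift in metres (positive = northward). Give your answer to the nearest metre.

The local north axis is (−sin φ cos λ, −sin φ sin λ, cos φ), giving ΔN = -39.881 − 260.341 + 335.075 = 34.85 m.

ΔN = 35 m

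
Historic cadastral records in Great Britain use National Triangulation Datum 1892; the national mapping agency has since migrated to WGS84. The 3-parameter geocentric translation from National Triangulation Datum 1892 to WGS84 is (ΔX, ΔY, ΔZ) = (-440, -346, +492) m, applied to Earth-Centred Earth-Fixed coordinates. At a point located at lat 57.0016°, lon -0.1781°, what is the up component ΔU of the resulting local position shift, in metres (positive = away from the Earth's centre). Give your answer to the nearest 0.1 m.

ΔU = 173.6 m

At φ = 57.0016°, λ = -0.1781°: sin φ = 0.838686, cos φ = 0.544616, sin λ = -0.003108, cos λ = 0.999995.
ΔU = cos φ cos λ·ΔX + cos φ sin λ·ΔY + sin φ·ΔZ = (0.544616)(0.999995)(-440) + (0.544616)(-0.003108)(-346) + (0.838686)(492) = 173.59 m.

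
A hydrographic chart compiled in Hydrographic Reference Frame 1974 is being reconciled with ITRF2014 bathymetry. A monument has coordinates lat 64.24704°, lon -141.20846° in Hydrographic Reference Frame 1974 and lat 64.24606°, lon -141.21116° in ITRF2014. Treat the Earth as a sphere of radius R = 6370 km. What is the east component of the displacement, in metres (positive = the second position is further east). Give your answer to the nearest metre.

ΔE = -130 m

Δφ = 64.24606° − 64.24704° = -0.00098°; Δλ = -141.21116° − -141.20846° = -0.00270°.
1° along a meridian = πR/180 = 111177 m.
ΔN = Δφ × 111177 = -109.0 m; ΔE = Δλ × 111177 × cos(64.24704°) = -0.00270 × 111177 × 0.434492 = -130.4 m.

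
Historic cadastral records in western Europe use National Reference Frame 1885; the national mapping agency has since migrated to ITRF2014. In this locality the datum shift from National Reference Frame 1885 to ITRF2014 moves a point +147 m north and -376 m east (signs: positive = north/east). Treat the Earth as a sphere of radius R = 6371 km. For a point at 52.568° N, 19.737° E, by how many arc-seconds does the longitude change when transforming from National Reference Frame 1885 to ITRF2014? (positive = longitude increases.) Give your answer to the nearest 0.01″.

Δλ = -20.03″

At latitude 52.568°, cos φ = 0.607819.
One radian of longitude at latitude φ spans R cos φ, so Δλ = ΔE / (R cos φ) = -376.0 / (6371000 × 0.607819) = -9.7097e-05 rad = -20.028″.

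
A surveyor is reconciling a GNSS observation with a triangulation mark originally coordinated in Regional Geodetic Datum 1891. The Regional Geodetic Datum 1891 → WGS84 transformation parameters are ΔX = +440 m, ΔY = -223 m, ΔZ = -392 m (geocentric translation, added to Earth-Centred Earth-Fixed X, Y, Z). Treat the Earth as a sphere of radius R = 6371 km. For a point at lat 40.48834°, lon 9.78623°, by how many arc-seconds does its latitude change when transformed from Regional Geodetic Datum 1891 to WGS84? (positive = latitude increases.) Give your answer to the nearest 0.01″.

Δφ = -17.97″

sin φ = 0.649293, cos φ = 0.760538, sin λ = 0.169973, cos λ = 0.985449.
North component: ΔN = −sin φ cos λ·ΔX − sin φ sin λ·ΔY + cos φ·ΔZ = −(0.649293)(0.985449)(440) − (0.649293)(0.169973)(-223) + (0.760538)(-392) = -555.05 m.
1° of latitude spans πR/180 = 111195 m, so Δφ = -555.05 / 111195 × 3600 = -17.970″.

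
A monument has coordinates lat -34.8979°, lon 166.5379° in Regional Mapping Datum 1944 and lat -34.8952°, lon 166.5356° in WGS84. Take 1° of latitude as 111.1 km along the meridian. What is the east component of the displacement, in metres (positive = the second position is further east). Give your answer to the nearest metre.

ΔE = -210 m

Δφ = -34.8952° − -34.8979° = +0.0027°; Δλ = 166.5356° − 166.5379° = -0.0023°.
ΔN = Δφ × 111100 = 300.0 m; ΔE = Δλ × 111100 × cos(-34.8979°) = -0.0023 × 111100 × 0.820173 = -209.6 m.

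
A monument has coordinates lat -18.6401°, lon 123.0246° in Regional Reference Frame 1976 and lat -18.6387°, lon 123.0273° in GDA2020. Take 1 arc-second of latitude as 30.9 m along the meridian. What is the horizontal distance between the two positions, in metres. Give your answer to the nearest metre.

324 m

Δφ = -18.6387° − -18.6401° = +0.0014°; Δλ = 123.0273° − 123.0246° = +0.0027°.
1° of latitude = 3600 × 30.90 = 111240 m.
ΔN = Δφ × 111240 = 155.7 m; ΔE = Δλ × 111240 × cos(-18.6401°) = +0.0027 × 111240 × 0.947545 = 284.6 m.
Distance = √(ΔE² + ΔN²) = √(284.6² + 155.7²) = 324.4 m.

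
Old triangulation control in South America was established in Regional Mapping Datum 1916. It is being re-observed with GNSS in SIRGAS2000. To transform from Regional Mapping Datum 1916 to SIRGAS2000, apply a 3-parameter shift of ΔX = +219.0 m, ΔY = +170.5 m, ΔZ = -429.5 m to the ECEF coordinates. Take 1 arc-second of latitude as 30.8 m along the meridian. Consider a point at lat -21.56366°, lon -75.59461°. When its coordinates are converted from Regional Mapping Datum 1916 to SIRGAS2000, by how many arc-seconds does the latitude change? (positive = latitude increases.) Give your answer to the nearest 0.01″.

Δφ = -14.29″

sin φ = -0.367535, cos φ = 0.930010, sin λ = -0.968560, cos λ = 0.248781.
North component: ΔN = −sin φ cos λ·ΔX − sin φ sin λ·ΔY + cos φ·ΔZ = −(-0.367535)(0.248781)(219.0) − (-0.367535)(-0.968560)(170.5) + (0.930010)(-429.5) = -440.11 m.
1° of latitude spans 3600 × 30.80 = 110880 m, so Δφ = -440.11 / 110880 × 3600 = -14.289″.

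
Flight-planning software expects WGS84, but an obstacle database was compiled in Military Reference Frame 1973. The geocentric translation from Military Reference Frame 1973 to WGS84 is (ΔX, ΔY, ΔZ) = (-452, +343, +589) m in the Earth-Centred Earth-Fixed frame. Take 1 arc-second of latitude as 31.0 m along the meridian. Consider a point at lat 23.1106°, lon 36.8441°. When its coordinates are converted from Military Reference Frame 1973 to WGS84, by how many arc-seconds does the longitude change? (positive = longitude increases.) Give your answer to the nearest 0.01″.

sin φ = 0.392507, cos φ = 0.919749, sin λ = 0.599640, cos λ = 0.800270.
East component: ΔE = −sin λ·ΔX + cos λ·ΔY = −(0.599640)(-452) + (0.800270)(343) = 545.53 m.
1° of latitude spans 3600 × 31.00 = 111600 m; at latitude φ, 1° of longitude spans that × cos φ = 102644.0 m, so Δλ = 545.53 / 102644.0 × 3600 = 19.133″.

Δλ = 19.13″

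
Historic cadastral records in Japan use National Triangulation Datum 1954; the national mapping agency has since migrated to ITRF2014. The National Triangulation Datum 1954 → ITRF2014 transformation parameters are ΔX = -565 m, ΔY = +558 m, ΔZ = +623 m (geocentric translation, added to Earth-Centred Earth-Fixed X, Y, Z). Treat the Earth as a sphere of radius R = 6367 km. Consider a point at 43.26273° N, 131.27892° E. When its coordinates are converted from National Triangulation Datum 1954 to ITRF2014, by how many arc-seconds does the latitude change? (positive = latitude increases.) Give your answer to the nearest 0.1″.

sin φ = 0.685345, cos φ = 0.728219, sin λ = 0.751507, cos λ = -0.659725.
North component: ΔN = −sin φ cos λ·ΔX − sin φ sin λ·ΔY + cos φ·ΔZ = −(0.685345)(-0.659725)(-565) − (0.685345)(0.751507)(558) + (0.728219)(623) = -89.17 m.
1° of latitude spans πR/180 = 111125 m, so Δφ = -89.17 / 111125 × 3600 = -2.889″.

Δφ = -2.9″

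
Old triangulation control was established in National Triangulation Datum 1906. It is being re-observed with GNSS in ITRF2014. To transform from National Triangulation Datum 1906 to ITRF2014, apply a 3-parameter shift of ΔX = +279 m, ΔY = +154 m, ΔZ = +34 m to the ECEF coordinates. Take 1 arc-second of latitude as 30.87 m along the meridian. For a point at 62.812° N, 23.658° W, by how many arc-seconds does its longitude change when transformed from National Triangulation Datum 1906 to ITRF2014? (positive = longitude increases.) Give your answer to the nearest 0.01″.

sin φ = 0.889512, cos φ = 0.456912, sin λ = -0.401276, cos λ = 0.915957.
East component: ΔE = −sin λ·ΔX + cos λ·ΔY = −(-0.401276)(279) + (0.915957)(154) = 253.01 m.
1° of latitude spans 3600 × 30.87 = 111132 m; at latitude φ, 1° of longitude spans that × cos φ = 50777.5 m, so Δλ = 253.01 / 50777.5 × 3600 = 17.938″.

Δλ = 17.94″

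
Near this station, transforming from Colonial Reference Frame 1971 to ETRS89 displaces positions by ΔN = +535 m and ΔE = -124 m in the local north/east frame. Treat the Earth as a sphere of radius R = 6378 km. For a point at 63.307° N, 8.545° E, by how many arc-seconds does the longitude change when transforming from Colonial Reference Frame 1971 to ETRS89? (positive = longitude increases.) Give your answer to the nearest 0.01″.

Δλ = -8.93″

At latitude 63.307°, cos φ = 0.449210.
One radian of longitude at latitude φ spans R cos φ, so Δλ = ΔE / (R cos φ) = -124.0 / (6378000 × 0.449210) = -4.3280e-05 rad = -8.927″.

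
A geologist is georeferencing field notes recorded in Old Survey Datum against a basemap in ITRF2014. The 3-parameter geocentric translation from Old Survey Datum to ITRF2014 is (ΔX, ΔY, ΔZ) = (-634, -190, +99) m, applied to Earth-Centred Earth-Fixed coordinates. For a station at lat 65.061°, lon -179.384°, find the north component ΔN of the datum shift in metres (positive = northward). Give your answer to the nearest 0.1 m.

ΔN = -535.0 m

The local north axis is (−sin φ cos λ, −sin φ sin λ, cos φ), giving ΔN = -574.851 − 1.852 + 41.744 = -534.96 m.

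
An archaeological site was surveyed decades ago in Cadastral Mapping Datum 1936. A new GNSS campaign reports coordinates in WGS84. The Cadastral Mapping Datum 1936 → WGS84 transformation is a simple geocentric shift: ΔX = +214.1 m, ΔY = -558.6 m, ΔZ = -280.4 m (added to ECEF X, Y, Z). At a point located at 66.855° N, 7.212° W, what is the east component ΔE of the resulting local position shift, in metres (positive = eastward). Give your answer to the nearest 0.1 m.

At φ = 66.855°, λ = -7.212°: sin φ = 0.919513, cos φ = 0.393059, sin λ = -0.125541, cos λ = 0.992088.
ΔE = −sin λ·ΔX + cos λ·ΔY = −(-0.125541)·(214.1) + (0.992088)·(-558.6) = -527.30 m.

ΔE = -527.3 m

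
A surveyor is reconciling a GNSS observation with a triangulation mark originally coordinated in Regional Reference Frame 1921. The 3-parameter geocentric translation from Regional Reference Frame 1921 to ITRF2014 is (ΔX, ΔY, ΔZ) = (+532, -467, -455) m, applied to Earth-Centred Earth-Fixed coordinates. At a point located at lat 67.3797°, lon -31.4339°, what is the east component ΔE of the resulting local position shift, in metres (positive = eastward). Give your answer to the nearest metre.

ΔE = -121 m

At φ = 67.3797°, λ = -31.4339°: sin φ = 0.923074, cos φ = 0.384622, sin λ = -0.521515, cos λ = 0.853242.
ΔE = −sin λ·ΔX + cos λ·ΔY = −(-0.521515)·(532) + (0.853242)·(-467) = -121.02 m.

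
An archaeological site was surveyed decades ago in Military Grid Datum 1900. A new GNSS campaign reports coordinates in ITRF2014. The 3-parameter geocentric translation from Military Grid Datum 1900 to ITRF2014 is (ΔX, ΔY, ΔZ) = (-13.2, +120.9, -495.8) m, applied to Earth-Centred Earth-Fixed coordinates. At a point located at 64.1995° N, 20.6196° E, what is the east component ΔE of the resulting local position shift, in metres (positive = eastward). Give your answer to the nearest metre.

ΔE = 118 m

At φ = 64.1995°, λ = 20.6196°: sin φ = 0.900315, cos φ = 0.435239, sin λ = 0.352162, cos λ = 0.935939.
ΔE = −sin λ·ΔX + cos λ·ΔY = −(0.352162)·(-13.2) + (0.935939)·(120.9) = 117.80 m.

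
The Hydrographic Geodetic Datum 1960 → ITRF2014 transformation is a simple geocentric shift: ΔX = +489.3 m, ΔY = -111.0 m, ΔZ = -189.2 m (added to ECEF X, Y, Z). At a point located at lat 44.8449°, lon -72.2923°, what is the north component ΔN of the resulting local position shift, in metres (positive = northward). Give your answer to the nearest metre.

The local north axis is (−sin φ cos λ, −sin φ sin λ, cos φ), giving ΔN = -104.951 − 74.567 − 134.146 = -313.66 m.

ΔN = -314 m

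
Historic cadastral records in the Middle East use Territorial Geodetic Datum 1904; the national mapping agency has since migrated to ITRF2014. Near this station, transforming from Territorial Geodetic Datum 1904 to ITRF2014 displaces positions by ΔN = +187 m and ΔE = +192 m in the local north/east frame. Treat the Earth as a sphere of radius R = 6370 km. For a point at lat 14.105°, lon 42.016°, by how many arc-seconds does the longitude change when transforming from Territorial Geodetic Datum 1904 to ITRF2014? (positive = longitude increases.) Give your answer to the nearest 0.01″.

Δλ = 6.41″

At latitude 14.105°, cos φ = 0.969851.
One radian of longitude at latitude φ spans R cos φ, so Δλ = ΔE / (R cos φ) = 192.0 / (6370000 × 0.969851) = 3.1078e-05 rad = 6.410″.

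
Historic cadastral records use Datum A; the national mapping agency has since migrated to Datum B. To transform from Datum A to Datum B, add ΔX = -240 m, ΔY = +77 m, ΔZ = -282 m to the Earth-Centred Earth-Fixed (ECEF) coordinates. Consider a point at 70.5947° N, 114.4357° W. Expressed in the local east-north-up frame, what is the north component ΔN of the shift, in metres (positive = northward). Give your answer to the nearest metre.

At φ = 70.5947°, λ = -114.4357°: sin φ = 0.943192, cos φ = 0.332248, sin λ = -0.910426, cos λ = -0.413672.
ΔN = −sin φ cos λ·ΔX − sin φ sin λ·ΔY + cos φ·ΔZ = −(0.943192)(-0.413672)(-240) − (0.943192)(-0.910426)(77) + (0.332248)(-282) = -121.21 m.

ΔN = -121 m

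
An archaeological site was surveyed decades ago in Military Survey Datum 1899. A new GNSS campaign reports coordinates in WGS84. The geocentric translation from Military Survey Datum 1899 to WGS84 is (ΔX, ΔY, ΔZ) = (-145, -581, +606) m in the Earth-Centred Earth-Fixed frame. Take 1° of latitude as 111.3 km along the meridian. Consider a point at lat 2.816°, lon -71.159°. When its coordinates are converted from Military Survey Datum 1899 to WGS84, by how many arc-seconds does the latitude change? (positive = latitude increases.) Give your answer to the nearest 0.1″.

sin φ = 0.049129, cos φ = 0.998792, sin λ = -0.946418, cos λ = 0.322943.
North component: ΔN = −sin φ cos λ·ΔX − sin φ sin λ·ΔY + cos φ·ΔZ = −(0.049129)(0.322943)(-145) − (0.049129)(-0.946418)(-581) + (0.998792)(606) = 580.55 m.
1° of latitude spans 111300 m, so Δφ = 580.55 / 111300 × 3600 = 18.778″.

Δφ = 18.8″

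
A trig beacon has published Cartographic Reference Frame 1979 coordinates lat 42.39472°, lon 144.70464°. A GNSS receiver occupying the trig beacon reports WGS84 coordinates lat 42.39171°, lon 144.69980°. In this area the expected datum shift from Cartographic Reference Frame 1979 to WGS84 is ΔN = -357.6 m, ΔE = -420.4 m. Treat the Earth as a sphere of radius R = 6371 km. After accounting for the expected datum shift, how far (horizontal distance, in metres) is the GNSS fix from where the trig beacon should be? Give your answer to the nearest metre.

Observed coordinate differences: Δφ = -0.00301°, Δλ = -0.00484°.
Converting to metres (1° lat = 111195 m, cos φ = 0.738517): observed ΔN = -334.7 m, observed ΔE = -397.5 m.
Subtracting the expected shift leaves a residual of -334.7 − (-357.6) = 22.9 m north and -397.5 − (-420.4) = 22.9 m east.
Residual distance = √(22.9² + 22.9²) = 32.4 m.

32 m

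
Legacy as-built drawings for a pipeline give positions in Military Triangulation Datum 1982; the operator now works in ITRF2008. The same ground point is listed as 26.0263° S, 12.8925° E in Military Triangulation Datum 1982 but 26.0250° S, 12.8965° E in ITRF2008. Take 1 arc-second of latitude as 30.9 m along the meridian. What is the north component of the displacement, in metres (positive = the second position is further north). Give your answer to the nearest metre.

Δφ = -26.0250° − -26.0263° = +0.0013°; Δλ = 12.8965° − 12.8925° = +0.0040°.
1° of latitude = 3600 × 30.90 = 111240 m.
ΔN = Δφ × 111240 = 144.6 m; ΔE = Δλ × 111240 × cos(-26.0263°) = +0.0040 × 111240 × 0.898593 = 399.8 m.

ΔN = 145 m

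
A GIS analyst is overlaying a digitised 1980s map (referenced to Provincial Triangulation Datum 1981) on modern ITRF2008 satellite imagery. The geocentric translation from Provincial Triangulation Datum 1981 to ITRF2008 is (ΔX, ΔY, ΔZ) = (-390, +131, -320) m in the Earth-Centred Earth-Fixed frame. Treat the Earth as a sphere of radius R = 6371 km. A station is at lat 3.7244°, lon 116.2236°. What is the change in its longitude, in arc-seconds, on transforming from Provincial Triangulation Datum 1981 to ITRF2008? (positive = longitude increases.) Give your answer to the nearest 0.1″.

Δλ = 9.5″

sin φ = 0.064957, cos φ = 0.997888, sin λ = 0.897076, cos λ = -0.441875.
East component: ΔE = −sin λ·ΔX + cos λ·ΔY = −(0.897076)(-390) + (-0.441875)(131) = 291.97 m.
1° of latitude spans πR/180 = 111195 m; at latitude φ, 1° of longitude spans that × cos φ = 110960.1 m, so Δλ = 291.97 / 110960.1 × 3600 = 9.473″.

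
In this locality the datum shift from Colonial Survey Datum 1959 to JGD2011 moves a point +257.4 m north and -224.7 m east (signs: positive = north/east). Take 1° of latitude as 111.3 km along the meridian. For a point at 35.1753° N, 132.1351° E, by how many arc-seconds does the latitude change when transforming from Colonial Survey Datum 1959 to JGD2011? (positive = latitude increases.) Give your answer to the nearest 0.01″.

1° of latitude = 111.3 km, so Δφ = 257.4 / 111300 = 0.0023127° = 8.326″.

Δφ = 8.33″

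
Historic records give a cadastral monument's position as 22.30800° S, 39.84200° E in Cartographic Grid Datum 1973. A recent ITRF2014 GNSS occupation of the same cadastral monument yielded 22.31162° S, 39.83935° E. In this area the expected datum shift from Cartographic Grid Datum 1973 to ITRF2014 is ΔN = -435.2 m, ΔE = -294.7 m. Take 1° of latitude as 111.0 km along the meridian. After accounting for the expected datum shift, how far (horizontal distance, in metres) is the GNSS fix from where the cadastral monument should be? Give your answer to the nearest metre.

40 m

Observed coordinate differences: Δφ = -0.00362°, Δλ = -0.00265°.
Converting to metres (1° lat = 111000 m, cos φ = 0.925157): observed ΔN = -401.8 m, observed ΔE = -272.1 m.
Subtracting the expected shift leaves a residual of -401.8 − (-435.2) = 33.4 m north and -272.1 − (-294.7) = 22.6 m east.
Residual distance = √(33.4² + 22.6²) = 40.3 m.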